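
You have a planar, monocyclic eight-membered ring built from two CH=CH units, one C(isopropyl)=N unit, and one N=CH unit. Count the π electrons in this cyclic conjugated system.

8

The p orbitals form a continuous loop: the double-bond atoms are sp², each contributing one p electron; the doubly-bonded nitrogens are pyridine-type — their lone pairs lie in the ring plane, leaving one electron in the p orbital. The ring is fully conjugated.
Counting π electrons: 4 × 2 = 8 from the 4 double-bond units.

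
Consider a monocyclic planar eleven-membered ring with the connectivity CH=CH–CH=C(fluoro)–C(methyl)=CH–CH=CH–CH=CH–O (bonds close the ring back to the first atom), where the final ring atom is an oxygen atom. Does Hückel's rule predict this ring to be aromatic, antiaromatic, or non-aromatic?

Antiaromatic

All ring atoms are sp² and supply a p orbital to the ring (the double-bond atoms are sp², each contributing one p electron; the oxygen donates one lone pair from its p orbital); the conjugation is uninterrupted.
Counting π electrons: 5 × 2 = 10 from the double-bond units + 2 from the O atom = 12.
With 12 = 4·3 π electrons, Hückel's rule classifies the planar ring as antiaromatic.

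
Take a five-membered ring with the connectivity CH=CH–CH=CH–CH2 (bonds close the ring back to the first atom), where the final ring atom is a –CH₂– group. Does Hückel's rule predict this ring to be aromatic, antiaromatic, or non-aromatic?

Non-aromatic

Because the tetrahedral CH₂ carbon is sp³ and has no p orbital in the ring π system at the CH2 position, the π system cannot extend all the way around the ring.
Hückel's rule only applies to fully conjugated rings, so this one is simply non-aromatic.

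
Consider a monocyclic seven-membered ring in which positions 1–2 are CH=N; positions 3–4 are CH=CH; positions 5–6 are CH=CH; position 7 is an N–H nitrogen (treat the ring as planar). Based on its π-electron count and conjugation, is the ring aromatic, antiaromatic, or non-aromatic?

Antiaromatic

All ring atoms are sp² and supply a p orbital to the ring (the double-bond atoms are sp², each contributing one p electron; the doubly-bonded nitrogens are pyridine-type — their lone pairs lie in the ring plane, leaving one electron in the p orbital; the pyrrole-type nitrogen donates its lone pair from the p orbital); the conjugation is uninterrupted.
Counting π electrons: 3 × 2 = 6 from the double-bond units + 2 from the NH atom = 8.
A 4n π count (8, n = 2) in a planar conjugated ring means antiaromatic.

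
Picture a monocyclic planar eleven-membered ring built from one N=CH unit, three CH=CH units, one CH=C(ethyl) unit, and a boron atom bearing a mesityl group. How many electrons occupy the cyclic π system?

10

All ring atoms are sp² and supply a p orbital to the ring (the double-bond atoms are sp², each contributing one p electron; each =N– nitrogen is pyridine-type (lone pair in the sp² plane, one electron in the p orbital); the boron has an empty p orbital); the conjugation is uninterrupted.
Counting π electrons: 5 × 2 = 10 from the double-bond units + 0 from the B(mesityl) atom = 10.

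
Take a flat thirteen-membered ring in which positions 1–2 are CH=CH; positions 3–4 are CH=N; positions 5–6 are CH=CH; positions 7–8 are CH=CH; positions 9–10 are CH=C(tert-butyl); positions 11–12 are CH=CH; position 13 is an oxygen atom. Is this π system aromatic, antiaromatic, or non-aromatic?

Every ring atom contributes a p orbital perpendicular to the ring (the double-bond atoms are sp², each contributing one p electron; the doubly-bonded nitrogens are pyridine-type — their lone pairs lie in the ring plane, leaving one electron in the p orbital; the oxygen donates one lone pair from its p orbital), so the π system is cyclic and fully conjugated.
Adding the contributions, 6 × 2 = 12 from the double-bond units + 2 from the O atom = 14.
14 = 4(3) + 2, which satisfies Hückel's 4n+2 rule.

Aromatic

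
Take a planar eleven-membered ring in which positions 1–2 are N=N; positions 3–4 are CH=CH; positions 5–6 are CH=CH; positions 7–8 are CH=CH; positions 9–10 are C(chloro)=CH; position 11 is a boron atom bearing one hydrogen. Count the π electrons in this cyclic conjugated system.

10

The p orbitals form a continuous loop: every atom in a ring double bond is sp² and brings one electron to the p orbital; the doubly-bonded nitrogens are pyridine-type — their lone pairs lie in the ring plane, leaving one electron in the p orbital; the boron has an empty p orbital. The ring is fully conjugated.
π-electron count: 5 × 2 = 10 from the double-bond units + 0 from the BH atom = 10.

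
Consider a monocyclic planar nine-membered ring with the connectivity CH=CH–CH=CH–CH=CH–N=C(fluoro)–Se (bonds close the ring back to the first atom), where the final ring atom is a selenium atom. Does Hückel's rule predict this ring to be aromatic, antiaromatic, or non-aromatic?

Check conjugation: the double-bond atoms are sp², each contributing one p electron; the doubly-bonded nitrogens are pyridine-type — their lone pairs lie in the ring plane, leaving one electron in the p orbital; the selenium donates one lone pair from its p orbital — every position has a p orbital, so the cyclic π system is continuous.
Tallying contributions gives 4 × 2 = 8 from the double-bond units + 2 from the Se atom = 10.
With 10 π electrons (n = 2), the Hückel 4n+2 condition holds.

Aromatic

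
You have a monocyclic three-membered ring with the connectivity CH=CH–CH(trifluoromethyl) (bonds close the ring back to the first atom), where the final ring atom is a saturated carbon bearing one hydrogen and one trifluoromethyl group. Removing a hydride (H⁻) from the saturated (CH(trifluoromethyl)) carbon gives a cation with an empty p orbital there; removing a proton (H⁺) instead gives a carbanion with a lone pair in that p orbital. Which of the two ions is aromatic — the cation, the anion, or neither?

The cation

In both ions every ring atom is sp² and contributes a p orbital, so both rings are fully conjugated.
Cation: 1 × 2 + 0 = 2 π electrons → 4(0)+2, aromatic.
Anion: 1 × 2 + 2 = 4 π electrons → 4(1), antiaromatic.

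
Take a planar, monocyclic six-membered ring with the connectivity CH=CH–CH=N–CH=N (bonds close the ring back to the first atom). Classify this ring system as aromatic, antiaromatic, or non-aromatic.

Aromatic

Check conjugation: the double-bond atoms are sp², each contributing one p electron; each sp² =N– keeps its lone pair in-plane and puts one electron into the π system — every position has a p orbital, so the cyclic π system is continuous.
Tallying contributions gives 3 × 2 = 6 from the 3 double-bond units.
Since 6 = 4·1 + 2, the ring meets the 4n+2 criterion.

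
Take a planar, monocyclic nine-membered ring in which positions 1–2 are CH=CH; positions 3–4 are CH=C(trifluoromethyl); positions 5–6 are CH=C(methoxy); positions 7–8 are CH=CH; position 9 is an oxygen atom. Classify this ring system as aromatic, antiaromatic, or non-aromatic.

Aromatic

The p orbitals form a continuous loop: every atom in a ring double bond is sp² and brings one electron to the p orbital; the oxygen donates one lone pair from its p orbital. The ring is fully conjugated.
Adding the contributions, 4 × 2 = 8 from the double-bond units + 2 from the O atom = 10.
That gives a 4n+2 count (10, n = 2).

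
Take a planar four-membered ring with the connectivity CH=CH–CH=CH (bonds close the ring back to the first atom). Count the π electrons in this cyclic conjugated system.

4

Check conjugation: the double-bond atoms are sp², each contributing one p electron — every position has a p orbital, so the cyclic π system is continuous.
Tallying contributions gives 2 × 2 = 4 from the 2 double-bond units.
This is cyclobutadiene.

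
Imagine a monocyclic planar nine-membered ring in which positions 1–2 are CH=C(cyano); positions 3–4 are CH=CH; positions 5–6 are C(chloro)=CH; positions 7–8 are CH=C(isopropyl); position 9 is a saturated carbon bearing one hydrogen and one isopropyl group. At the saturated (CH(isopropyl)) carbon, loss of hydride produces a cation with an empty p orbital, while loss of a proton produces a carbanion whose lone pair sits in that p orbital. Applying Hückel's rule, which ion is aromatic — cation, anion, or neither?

Once that carbon is sp², every ring atom has a p orbital and both ions are fully conjugated.
Cation: 4 × 2 + 0 = 8 π electrons → 4(2), antiaromatic.
Anion: 4 × 2 + 2 = 10 π electrons → 4(2)+2, aromatic.

The anion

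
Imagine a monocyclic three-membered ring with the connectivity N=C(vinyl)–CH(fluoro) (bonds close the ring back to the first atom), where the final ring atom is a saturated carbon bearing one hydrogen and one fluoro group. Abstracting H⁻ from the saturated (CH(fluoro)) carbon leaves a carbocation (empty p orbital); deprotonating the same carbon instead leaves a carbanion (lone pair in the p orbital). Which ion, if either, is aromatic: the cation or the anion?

In either ion the ring is fully conjugated: every atom, including the new sp² carbon, supplies a p orbital.
Cation: 1 × 2 + 0 = 2 π electrons → 4(0)+2, aromatic.
Anion: 1 × 2 + 2 = 4 π electrons → 4(1), antiaromatic.

The cation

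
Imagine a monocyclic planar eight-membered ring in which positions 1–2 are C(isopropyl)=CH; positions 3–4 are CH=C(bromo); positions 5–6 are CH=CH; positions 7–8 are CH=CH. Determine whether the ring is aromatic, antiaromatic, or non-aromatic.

Antiaromatic

Every ring atom contributes a p orbital perpendicular to the ring (each doubly-bonded ring atom is sp² with one p-orbital electron), so the π system is cyclic and fully conjugated.
π-electron count: 4 × 2 = 8 from the 4 double-bond units.
8 is a 4n count (n = 2), so the planar conjugated ring is antiaromatic.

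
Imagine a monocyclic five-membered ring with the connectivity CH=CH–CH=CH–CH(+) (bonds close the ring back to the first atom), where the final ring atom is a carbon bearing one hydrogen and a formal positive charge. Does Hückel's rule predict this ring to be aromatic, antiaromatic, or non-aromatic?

Check conjugation: each doubly-bonded ring atom is sp² with one p-orbital electron; the carbocation has an empty p orbital — every position has a p orbital, so the cyclic π system is continuous.
π-electron count: 2 × 2 = 4 from the double-bond units + 0 from the CH(+) atom = 4.
4 = 4(1); a planar, fully conjugated 4n system is antiaromatic.

Antiaromatic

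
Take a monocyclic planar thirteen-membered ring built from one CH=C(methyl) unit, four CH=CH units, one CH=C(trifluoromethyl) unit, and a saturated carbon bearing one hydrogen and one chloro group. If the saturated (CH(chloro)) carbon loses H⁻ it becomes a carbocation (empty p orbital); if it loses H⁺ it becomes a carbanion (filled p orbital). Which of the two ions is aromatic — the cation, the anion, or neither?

Once that carbon is sp², every ring atom has a p orbital and both ions are fully conjugated.
Cation: 6 × 2 + 0 = 12 π electrons → 4(3), antiaromatic.
Anion: 6 × 2 + 2 = 14 π electrons → 4(3)+2, aromatic.

The anion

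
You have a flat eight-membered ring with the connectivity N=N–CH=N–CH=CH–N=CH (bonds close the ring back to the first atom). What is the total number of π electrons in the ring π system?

The p orbitals form a continuous loop: every atom in a ring double bond is sp² and brings one electron to the p orbital; the doubly-bonded nitrogens are pyridine-type — their lone pairs lie in the ring plane, leaving one electron in the p orbital. The ring is fully conjugated.
Tallying contributions gives 4 × 2 = 8 from the 4 double-bond units.

8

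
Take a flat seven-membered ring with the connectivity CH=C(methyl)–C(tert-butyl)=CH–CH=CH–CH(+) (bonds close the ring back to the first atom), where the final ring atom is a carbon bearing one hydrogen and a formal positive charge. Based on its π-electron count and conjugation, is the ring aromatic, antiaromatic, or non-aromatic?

Every ring atom contributes a p orbital perpendicular to the ring (each doubly-bonded ring atom is sp² with one p-orbital electron; the carbocation has an empty p orbital), so the π system is cyclic and fully conjugated.
Adding the contributions, 3 × 2 = 6 from the double-bond units + 0 from the CH(+) atom = 6.
That gives a 4n+2 count (6, n = 1).

Aromatic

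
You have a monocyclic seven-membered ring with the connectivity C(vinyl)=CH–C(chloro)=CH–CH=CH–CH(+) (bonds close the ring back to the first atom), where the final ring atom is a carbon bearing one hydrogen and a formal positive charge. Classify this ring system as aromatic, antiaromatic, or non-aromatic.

Aromatic

Every ring atom contributes a p orbital perpendicular to the ring (the double-bond atoms are sp², each contributing one p electron; the carbocation has an empty p orbital), so the π system is cyclic and fully conjugated.
Tallying contributions gives 3 × 2 = 6 from the double-bond units + 0 from the CH(+) atom = 6.
6 = 4(1) + 2, which satisfies Hückel's 4n+2 rule.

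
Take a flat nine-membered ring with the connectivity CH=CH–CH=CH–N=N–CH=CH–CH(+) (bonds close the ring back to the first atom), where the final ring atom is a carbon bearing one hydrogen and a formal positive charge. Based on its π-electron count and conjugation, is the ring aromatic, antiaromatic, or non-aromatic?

Antiaromatic

The p orbitals form a continuous loop: each doubly-bonded ring atom is sp² with one p-orbital electron; each =N– nitrogen is pyridine-type (lone pair in the sp² plane, one electron in the p orbital); the carbocation has an empty p orbital. The ring is fully conjugated.
Counting π electrons: 4 × 2 = 8 from the double-bond units + 0 from the CH(+) atom = 8.
A 4n π count (8, n = 2) in a planar conjugated ring means antiaromatic.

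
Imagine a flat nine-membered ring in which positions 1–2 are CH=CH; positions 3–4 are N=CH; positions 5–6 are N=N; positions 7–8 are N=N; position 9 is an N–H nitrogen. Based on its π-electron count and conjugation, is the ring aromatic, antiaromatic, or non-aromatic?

Aromatic

Check conjugation: each doubly-bonded ring atom is sp² with one p-orbital electron; each =N– nitrogen is pyridine-type (lone pair in the sp² plane, one electron in the p orbital); the pyrrole-type nitrogen donates its lone pair from the p orbital — every position has a p orbital, so the cyclic π system is continuous.
Counting π electrons: 4 × 2 = 8 from the double-bond units + 2 from the NH atom = 10.
That gives a 4n+2 count (10, n = 2).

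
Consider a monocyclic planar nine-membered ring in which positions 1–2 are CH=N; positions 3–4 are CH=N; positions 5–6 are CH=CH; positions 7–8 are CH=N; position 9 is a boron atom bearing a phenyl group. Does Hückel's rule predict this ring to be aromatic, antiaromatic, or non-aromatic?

All ring atoms are sp² and supply a p orbital to the ring (each doubly-bonded ring atom is sp² with one p-orbital electron; each sp² =N– keeps its lone pair in-plane and puts one electron into the π system; the boron has an empty p orbital); the conjugation is uninterrupted.
Tallying contributions gives 4 × 2 = 8 from the double-bond units + 0 from the B(phenyl) atom = 8.
A 4n π count (8, n = 2) in a planar conjugated ring means antiaromatic.

Antiaromatic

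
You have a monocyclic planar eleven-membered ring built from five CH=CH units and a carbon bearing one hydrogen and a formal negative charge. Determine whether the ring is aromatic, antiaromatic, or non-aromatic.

All ring atoms are sp² and supply a p orbital to the ring (every atom in a ring double bond is sp² and brings one electron to the p orbital; the carbanion's lone pair occupies the p orbital); the conjugation is uninterrupted.
Adding the contributions, 5 × 2 = 10 from the double-bond units + 2 from the CH(-) atom = 12.
12 = 4(3); a planar, fully conjugated 4n system is antiaromatic.

Antiaromatic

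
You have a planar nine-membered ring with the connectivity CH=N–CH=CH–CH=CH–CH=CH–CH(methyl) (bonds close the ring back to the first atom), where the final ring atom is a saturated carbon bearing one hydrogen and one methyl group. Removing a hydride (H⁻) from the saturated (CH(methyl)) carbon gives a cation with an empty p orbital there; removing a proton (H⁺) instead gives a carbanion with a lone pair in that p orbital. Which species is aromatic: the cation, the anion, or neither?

In both ions every ring atom is sp² and contributes a p orbital, so both rings are fully conjugated.
Cation: 4 × 2 + 0 = 8 π electrons → 4(2), antiaromatic.
Anion: 4 × 2 + 2 = 10 π electrons → 4(2)+2, aromatic.

The anion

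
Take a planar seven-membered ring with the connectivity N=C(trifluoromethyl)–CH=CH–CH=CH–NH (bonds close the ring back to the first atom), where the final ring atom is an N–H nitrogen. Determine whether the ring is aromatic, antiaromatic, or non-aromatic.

All ring atoms are sp² and supply a p orbital to the ring (the double-bond atoms are sp², each contributing one p electron; the doubly-bonded nitrogens are pyridine-type — their lone pairs lie in the ring plane, leaving one electron in the p orbital; the pyrrole-type nitrogen donates its lone pair from the p orbital); the conjugation is uninterrupted.
Adding the contributions, 3 × 2 = 6 from the double-bond units + 2 from the NH atom = 8.
With 8 = 4·2 π electrons, Hückel's rule classifies the planar ring as antiaromatic.

Antiaromatic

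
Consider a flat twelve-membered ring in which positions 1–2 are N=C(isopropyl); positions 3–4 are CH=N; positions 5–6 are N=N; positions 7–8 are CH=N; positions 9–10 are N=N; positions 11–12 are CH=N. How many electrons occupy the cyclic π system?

12

Check conjugation: the double-bond atoms are sp², each contributing one p electron; the doubly-bonded nitrogens are pyridine-type — their lone pairs lie in the ring plane, leaving one electron in the p orbital — every position has a p orbital, so the cyclic π system is continuous.
π-electron count: 6 × 2 = 12 from the 6 double-bond units.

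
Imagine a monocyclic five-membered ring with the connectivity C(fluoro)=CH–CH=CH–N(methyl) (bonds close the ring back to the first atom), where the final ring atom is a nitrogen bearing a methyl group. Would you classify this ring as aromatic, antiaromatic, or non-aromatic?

The p orbitals form a continuous loop: the double-bond atoms are sp², each contributing one p electron; the pyrrole-type nitrogen donates its lone pair from the p orbital. The ring is fully conjugated.
π-electron count: 2 × 2 = 4 from the double-bond units + 2 from the N(methyl) atom = 6.
With 6 π electrons (n = 1), the Hückel 4n+2 condition holds.

Aromatic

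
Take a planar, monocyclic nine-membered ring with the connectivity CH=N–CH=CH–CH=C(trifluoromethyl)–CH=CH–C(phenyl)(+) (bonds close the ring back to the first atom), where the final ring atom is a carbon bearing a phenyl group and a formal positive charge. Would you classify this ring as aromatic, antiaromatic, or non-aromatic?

All ring atoms are sp² and supply a p orbital to the ring (every atom in a ring double bond is sp² and brings one electron to the p orbital; each sp² =N– keeps its lone pair in-plane and puts one electron into the π system; the carbocation has an empty p orbital); the conjugation is uninterrupted.
Tallying contributions gives 4 × 2 = 8 from the double-bond units + 0 from the C(phenyl)(+) atom = 8.
With 8 = 4·2 π electrons, Hückel's rule classifies the planar ring as antiaromatic.

Antiaromatic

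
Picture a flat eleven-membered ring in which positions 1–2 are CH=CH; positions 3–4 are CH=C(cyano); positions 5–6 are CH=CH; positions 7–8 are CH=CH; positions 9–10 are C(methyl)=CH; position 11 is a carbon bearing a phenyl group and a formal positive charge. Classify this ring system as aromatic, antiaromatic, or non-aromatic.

The p orbitals form a continuous loop: each doubly-bonded ring atom is sp² with one p-orbital electron; the carbocation has an empty p orbital. The ring is fully conjugated.
π-electron count: 5 × 2 = 10 from the double-bond units + 0 from the C(phenyl)(+) atom = 10.
That gives a 4n+2 count (10, n = 2).

Aromatic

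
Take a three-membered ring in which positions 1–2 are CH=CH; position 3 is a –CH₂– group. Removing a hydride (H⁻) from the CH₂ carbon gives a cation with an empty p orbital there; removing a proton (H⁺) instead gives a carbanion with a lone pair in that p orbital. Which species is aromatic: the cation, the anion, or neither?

Once that carbon is sp², every ring atom has a p orbital and both ions are fully conjugated.
Cation: 1 × 2 + 0 = 2 π electrons → 4(0)+2, aromatic.
Anion: 1 × 2 + 2 = 4 π electrons → 4(1), antiaromatic.

The cation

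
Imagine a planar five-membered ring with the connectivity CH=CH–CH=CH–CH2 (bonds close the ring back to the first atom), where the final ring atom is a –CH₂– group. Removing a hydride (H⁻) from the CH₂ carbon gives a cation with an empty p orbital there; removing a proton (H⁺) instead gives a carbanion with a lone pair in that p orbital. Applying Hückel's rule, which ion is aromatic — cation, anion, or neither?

The anion

In both ions every ring atom is sp² and contributes a p orbital, so both rings are fully conjugated.
Cation: 2 × 2 + 0 = 4 π electrons → 4(1), antiaromatic.
Anion: 2 × 2 + 2 = 6 π electrons → 4(1)+2, aromatic.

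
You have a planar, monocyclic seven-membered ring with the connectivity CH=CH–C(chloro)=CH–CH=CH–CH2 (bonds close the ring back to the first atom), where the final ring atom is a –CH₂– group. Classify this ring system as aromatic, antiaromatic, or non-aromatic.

Because the tetrahedral CH₂ carbon is sp³ and has no p orbital in the ring π system at the CH2 position, the π system cannot extend all the way around the ring.
Without a continuous loop of overlapping p orbitals the Hückel electron count never comes into play.

Non-aromatic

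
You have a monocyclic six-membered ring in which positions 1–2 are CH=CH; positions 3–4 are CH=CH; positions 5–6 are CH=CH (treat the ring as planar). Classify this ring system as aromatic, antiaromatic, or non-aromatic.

Aromatic

Every ring atom contributes a p orbital perpendicular to the ring (every atom in a ring double bond is sp² and brings one electron to the p orbital), so the π system is cyclic and fully conjugated.
π-electron count: 3 × 2 = 6 from the 3 double-bond units.
With 6 π electrons (n = 1), the Hückel 4n+2 condition holds.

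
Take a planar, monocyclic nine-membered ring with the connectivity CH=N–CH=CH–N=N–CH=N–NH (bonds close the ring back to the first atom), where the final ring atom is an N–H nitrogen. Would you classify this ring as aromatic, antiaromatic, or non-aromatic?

Every ring atom contributes a p orbital perpendicular to the ring (the double-bond atoms are sp², each contributing one p electron; each sp² =N– keeps its lone pair in-plane and puts one electron into the π system; the pyrrole-type nitrogen donates its lone pair from the p orbital), so the π system is cyclic and fully conjugated.
Tallying contributions gives 4 × 2 = 8 from the double-bond units + 2 from the NH atom = 10.
That gives a 4n+2 count (10, n = 2).

Aromatic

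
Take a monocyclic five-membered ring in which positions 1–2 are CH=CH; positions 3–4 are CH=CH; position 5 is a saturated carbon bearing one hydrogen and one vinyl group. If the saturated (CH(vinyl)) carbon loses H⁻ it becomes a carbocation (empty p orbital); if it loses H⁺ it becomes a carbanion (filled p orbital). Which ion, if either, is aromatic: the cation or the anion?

The anion

In either ion the ring is fully conjugated: every atom, including the new sp² carbon, supplies a p orbital.
Cation: 2 × 2 + 0 = 4 π electrons → 4(1), antiaromatic.
Anion: 2 × 2 + 2 = 6 π electrons → 4(1)+2, aromatic.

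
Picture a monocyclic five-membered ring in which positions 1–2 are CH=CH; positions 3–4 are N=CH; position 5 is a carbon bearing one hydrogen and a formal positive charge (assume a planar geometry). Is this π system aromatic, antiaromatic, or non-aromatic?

The p orbitals form a continuous loop: every atom in a ring double bond is sp² and brings one electron to the p orbital; each =N– nitrogen is pyridine-type (lone pair in the sp² plane, one electron in the p orbital); the carbocation has an empty p orbital. The ring is fully conjugated.
Adding the contributions, 2 × 2 = 4 from the double-bond units + 0 from the CH(+) atom = 4.
With 4 = 4·1 π electrons, Hückel's rule classifies the planar ring as antiaromatic.

Antiaromatic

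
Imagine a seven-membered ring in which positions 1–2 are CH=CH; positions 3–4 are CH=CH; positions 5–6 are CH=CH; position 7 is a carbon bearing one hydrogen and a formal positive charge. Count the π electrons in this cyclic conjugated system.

6

Every ring atom contributes a p orbital perpendicular to the ring (every atom in a ring double bond is sp² and brings one electron to the p orbital; the carbocation has an empty p orbital), so the π system is cyclic and fully conjugated.
Tallying contributions gives 3 × 2 = 6 from the double-bond units + 0 from the CH(+) atom = 6.
(This ring is the tropylium cation.)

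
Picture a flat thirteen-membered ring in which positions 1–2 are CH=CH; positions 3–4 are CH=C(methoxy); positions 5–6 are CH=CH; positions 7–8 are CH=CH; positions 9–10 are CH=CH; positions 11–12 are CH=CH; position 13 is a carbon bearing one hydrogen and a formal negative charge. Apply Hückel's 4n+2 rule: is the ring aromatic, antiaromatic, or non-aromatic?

Aromatic

Every ring atom contributes a p orbital perpendicular to the ring (the double-bond atoms are sp², each contributing one p electron; the carbanion's lone pair occupies the p orbital), so the π system is cyclic and fully conjugated.
Adding the contributions, 6 × 2 = 12 from the double-bond units + 2 from the CH(-) atom = 14.
Since 14 = 4·3 + 2, the ring meets the 4n+2 criterion.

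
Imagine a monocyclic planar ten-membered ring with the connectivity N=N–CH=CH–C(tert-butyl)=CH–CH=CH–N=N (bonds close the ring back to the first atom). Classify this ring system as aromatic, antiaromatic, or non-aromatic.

The p orbitals form a continuous loop: every atom in a ring double bond is sp² and brings one electron to the p orbital; the doubly-bonded nitrogens are pyridine-type — their lone pairs lie in the ring plane, leaving one electron in the p orbital. The ring is fully conjugated.
π-electron count: 5 × 2 = 10 from the 5 double-bond units.
Since 10 = 4·2 + 2, the ring meets the 4n+2 criterion.

Aromatic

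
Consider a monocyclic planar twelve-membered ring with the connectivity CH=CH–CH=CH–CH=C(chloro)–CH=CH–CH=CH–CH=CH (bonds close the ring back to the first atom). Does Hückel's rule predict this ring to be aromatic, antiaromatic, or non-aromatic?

Antiaromatic

All ring atoms are sp² and supply a p orbital to the ring (each doubly-bonded ring atom is sp² with one p-orbital electron); the conjugation is uninterrupted.
π-electron count: 6 × 2 = 12 from the 6 double-bond units.
A 4n π count (12, n = 3) in a planar conjugated ring means antiaromatic.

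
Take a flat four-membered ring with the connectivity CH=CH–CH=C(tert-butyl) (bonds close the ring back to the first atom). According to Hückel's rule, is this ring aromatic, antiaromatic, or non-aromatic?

Check conjugation: each doubly-bonded ring atom is sp² with one p-orbital electron — every position has a p orbital, so the cyclic π system is continuous.
Counting π electrons: 2 × 2 = 4 from the 2 double-bond units.
A 4n π count (4, n = 1) in a planar conjugated ring means antiaromatic.

Antiaromatic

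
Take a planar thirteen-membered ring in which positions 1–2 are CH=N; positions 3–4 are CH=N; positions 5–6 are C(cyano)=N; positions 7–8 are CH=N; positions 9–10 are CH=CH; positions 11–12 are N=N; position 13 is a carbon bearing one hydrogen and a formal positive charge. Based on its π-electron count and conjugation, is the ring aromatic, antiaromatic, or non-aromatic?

Antiaromatic

The p orbitals form a continuous loop: every atom in a ring double bond is sp² and brings one electron to the p orbital; each sp² =N– keeps its lone pair in-plane and puts one electron into the π system; the carbocation has an empty p orbital. The ring is fully conjugated.
Counting π electrons: 6 × 2 = 12 from the double-bond units + 0 from the CH(+) atom = 12.
12 = 4(3); a planar, fully conjugated 4n system is antiaromatic.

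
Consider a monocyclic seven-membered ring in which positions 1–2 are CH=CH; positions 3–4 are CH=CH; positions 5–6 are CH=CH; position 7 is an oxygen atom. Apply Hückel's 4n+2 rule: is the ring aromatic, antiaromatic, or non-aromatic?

Antiaromatic

Check conjugation: each doubly-bonded ring atom is sp² with one p-orbital electron; the oxygen donates one lone pair from its p orbital — every position has a p orbital, so the cyclic π system is continuous.
Adding the contributions, 3 × 2 = 6 from the double-bond units + 2 from the O atom = 8.
A 4n π count (8, n = 2) in a planar conjugated ring means antiaromatic.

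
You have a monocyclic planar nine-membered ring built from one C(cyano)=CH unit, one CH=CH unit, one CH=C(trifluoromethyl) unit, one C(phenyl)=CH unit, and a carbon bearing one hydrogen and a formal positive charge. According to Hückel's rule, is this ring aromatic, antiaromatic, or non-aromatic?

All ring atoms are sp² and supply a p orbital to the ring (the double-bond atoms are sp², each contributing one p electron; the carbocation has an empty p orbital); the conjugation is uninterrupted.
Tallying contributions gives 4 × 2 = 8 from the double-bond units + 0 from the CH(+) atom = 8.
A 4n π count (8, n = 2) in a planar conjugated ring means antiaromatic.

Antiaromatic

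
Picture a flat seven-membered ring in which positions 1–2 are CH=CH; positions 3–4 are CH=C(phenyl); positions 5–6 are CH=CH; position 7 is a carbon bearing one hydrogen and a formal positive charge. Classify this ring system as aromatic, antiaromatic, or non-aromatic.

The p orbitals form a continuous loop: the double-bond atoms are sp², each contributing one p electron; the carbocation has an empty p orbital. The ring is fully conjugated.
Counting π electrons: 3 × 2 = 6 from the double-bond units + 0 from the CH(+) atom = 6.
6 = 4(1) + 2, which satisfies Hückel's 4n+2 rule.

Aromatic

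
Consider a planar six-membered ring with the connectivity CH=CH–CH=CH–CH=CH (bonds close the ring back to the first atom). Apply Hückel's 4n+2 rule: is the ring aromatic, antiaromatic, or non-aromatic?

Check conjugation: each doubly-bonded ring atom is sp² with one p-orbital electron — every position has a p orbital, so the cyclic π system is continuous.
Adding the contributions, 3 × 2 = 6 from the 3 double-bond units.
Since 6 = 4·1 + 2, the ring meets the 4n+2 criterion.

Aromatic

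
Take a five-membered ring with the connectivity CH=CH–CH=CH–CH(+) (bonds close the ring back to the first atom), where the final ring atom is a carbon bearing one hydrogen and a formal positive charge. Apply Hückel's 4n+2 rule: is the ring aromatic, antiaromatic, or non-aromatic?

The p orbitals form a continuous loop: each doubly-bonded ring atom is sp² with one p-orbital electron; the carbocation has an empty p orbital. The ring is fully conjugated.
Counting π electrons: 2 × 2 = 4 from the double-bond units + 0 from the CH(+) atom = 4.
4 = 4(1); a planar, fully conjugated 4n system is antiaromatic.
(This ring is the cyclopentadienyl cation.)

Antiaromatic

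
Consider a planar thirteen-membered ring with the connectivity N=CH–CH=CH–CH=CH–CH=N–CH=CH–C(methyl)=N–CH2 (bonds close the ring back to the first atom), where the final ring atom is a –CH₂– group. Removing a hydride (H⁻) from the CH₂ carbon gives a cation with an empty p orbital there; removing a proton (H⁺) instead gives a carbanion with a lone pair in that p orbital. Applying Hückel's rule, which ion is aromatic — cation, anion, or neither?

The anion

Once that carbon is sp², every ring atom has a p orbital and both ions are fully conjugated.
Cation: 6 × 2 + 0 = 12 π electrons → 4(3), antiaromatic.
Anion: 6 × 2 + 2 = 14 π electrons → 4(3)+2, aromatic.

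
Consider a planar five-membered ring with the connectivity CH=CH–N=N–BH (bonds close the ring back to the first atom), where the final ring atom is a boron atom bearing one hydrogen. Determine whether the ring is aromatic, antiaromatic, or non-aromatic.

Every ring atom contributes a p orbital perpendicular to the ring (the double-bond atoms are sp², each contributing one p electron; the doubly-bonded nitrogens are pyridine-type — their lone pairs lie in the ring plane, leaving one electron in the p orbital; the boron has an empty p orbital), so the π system is cyclic and fully conjugated.
Adding the contributions, 2 × 2 = 4 from the double-bond units + 0 from the BH atom = 4.
4 is a 4n count (n = 1), so the planar conjugated ring is antiaromatic.

Antiaromatic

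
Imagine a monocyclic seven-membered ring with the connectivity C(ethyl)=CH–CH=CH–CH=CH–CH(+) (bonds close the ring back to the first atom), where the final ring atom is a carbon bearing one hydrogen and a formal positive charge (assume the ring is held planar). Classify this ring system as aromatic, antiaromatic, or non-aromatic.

Aromatic

The p orbitals form a continuous loop: the double-bond atoms are sp², each contributing one p electron; the carbocation has an empty p orbital. The ring is fully conjugated.
Adding the contributions, 3 × 2 = 6 from the double-bond units + 0 from the CH(+) atom = 6.
Since 6 = 4·1 + 2, the ring meets the 4n+2 criterion.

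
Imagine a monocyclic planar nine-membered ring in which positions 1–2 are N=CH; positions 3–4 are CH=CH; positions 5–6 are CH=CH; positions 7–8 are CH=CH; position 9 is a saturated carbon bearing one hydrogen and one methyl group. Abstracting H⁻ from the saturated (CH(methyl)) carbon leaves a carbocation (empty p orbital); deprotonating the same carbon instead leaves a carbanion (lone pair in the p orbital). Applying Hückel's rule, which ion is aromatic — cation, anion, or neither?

The anion

In both ions every ring atom is sp² and contributes a p orbital, so both rings are fully conjugated.
Cation: 4 × 2 + 0 = 8 π electrons → 4(2), antiaromatic.
Anion: 4 × 2 + 2 = 10 π electrons → 4(2)+2, aromatic.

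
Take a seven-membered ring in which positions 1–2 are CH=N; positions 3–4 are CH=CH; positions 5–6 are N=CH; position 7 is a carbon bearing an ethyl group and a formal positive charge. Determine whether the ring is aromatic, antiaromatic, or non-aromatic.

Aromatic

All ring atoms are sp² and supply a p orbital to the ring (every atom in a ring double bond is sp² and brings one electron to the p orbital; the doubly-bonded nitrogens are pyridine-type — their lone pairs lie in the ring plane, leaving one electron in the p orbital; the carbocation has an empty p orbital); the conjugation is uninterrupted.
π-electron count: 3 × 2 = 6 from the double-bond units + 0 from the C(ethyl)(+) atom = 6.
Since 6 = 4·1 + 2, the ring meets the 4n+2 criterion.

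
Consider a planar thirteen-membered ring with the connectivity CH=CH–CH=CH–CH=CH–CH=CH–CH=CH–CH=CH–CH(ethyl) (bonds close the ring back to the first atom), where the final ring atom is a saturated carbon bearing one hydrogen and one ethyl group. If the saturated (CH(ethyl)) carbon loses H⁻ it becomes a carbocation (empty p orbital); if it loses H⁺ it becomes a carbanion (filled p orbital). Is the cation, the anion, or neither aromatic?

Both ions have a continuous loop of p orbitals — each ring atom is sp².
Cation: 6 × 2 + 0 = 12 π electrons → 4(3), antiaromatic.
Anion: 6 × 2 + 2 = 14 π electrons → 4(3)+2, aromatic.

The anion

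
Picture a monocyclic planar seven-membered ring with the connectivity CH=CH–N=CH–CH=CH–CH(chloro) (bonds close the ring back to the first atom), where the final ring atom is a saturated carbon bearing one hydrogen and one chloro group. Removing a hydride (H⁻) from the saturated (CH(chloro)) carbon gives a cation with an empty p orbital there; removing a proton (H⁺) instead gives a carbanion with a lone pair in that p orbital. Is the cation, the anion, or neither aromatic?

The cation

In both ions every ring atom is sp² and contributes a p orbital, so both rings are fully conjugated.
Cation: 3 × 2 + 0 = 6 π electrons → 4(1)+2, aromatic.
Anion: 3 × 2 + 2 = 8 π electrons → 4(2), antiaromatic.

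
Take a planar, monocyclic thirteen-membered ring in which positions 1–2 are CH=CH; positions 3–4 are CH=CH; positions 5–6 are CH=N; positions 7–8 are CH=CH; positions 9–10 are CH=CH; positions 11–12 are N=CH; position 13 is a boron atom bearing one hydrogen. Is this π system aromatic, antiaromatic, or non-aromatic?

Check conjugation: every atom in a ring double bond is sp² and brings one electron to the p orbital; the doubly-bonded nitrogens are pyridine-type — their lone pairs lie in the ring plane, leaving one electron in the p orbital; the boron has an empty p orbital — every position has a p orbital, so the cyclic π system is continuous.
Adding the contributions, 6 × 2 = 12 from the double-bond units + 0 from the BH atom = 12.
A 4n π count (12, n = 3) in a planar conjugated ring means antiaromatic.

Antiaromatic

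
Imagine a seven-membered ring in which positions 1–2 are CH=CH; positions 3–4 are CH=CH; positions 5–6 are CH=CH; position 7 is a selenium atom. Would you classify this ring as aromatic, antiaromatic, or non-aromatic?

All ring atoms are sp² and supply a p orbital to the ring (the double-bond atoms are sp², each contributing one p electron; the selenium donates one lone pair from its p orbital); the conjugation is uninterrupted.
Adding the contributions, 3 × 2 = 6 from the double-bond units + 2 from the Se atom = 8.
8 = 4(2); a planar, fully conjugated 4n system is antiaromatic.

Antiaromatic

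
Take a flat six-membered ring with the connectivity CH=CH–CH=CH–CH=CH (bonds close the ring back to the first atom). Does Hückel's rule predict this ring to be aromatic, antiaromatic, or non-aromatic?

Check conjugation: the double-bond atoms are sp², each contributing one p electron — every position has a p orbital, so the cyclic π system is continuous.
Tallying contributions gives 3 × 2 = 6 from the 3 double-bond units.
That gives a 4n+2 count (6, n = 1).
(The species described is benzene.)

Aromatic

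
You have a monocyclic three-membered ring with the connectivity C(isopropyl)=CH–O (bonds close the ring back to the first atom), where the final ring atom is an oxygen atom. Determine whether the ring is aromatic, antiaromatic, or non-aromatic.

Antiaromatic

Every ring atom contributes a p orbital perpendicular to the ring (the double-bond atoms are sp², each contributing one p electron; the oxygen donates one lone pair from its p orbital), so the π system is cyclic and fully conjugated.
Tallying contributions gives 1 × 2 = 2 from the double-bond unit + 2 from the O atom = 4.
4 is a 4n count (n = 1), so the planar conjugated ring is antiaromatic.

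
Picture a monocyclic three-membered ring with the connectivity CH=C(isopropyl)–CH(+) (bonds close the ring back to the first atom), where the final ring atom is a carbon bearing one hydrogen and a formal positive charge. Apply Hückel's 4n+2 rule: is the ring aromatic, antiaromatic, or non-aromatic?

Check conjugation: the double-bond atoms are sp², each contributing one p electron; the carbocation has an empty p orbital — every position has a p orbital, so the cyclic π system is continuous.
Counting π electrons: 1 × 2 = 2 from the double-bond unit + 0 from the CH(+) atom = 2.
2 = 4(0) + 2, which satisfies Hückel's 4n+2 rule.

Aromatic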